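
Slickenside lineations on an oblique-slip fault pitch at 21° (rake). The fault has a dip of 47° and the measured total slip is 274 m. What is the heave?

67 m

dip-slip = net slip × sin(rake) = 274 m × sin(21°) = 98.19 m
heave = dip-slip × cos(dip) = 98.19 × cos(47°) = 67 m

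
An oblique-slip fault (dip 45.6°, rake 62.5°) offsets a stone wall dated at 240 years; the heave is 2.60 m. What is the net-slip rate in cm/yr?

1.75 cm/yr

dip-slip = heave / cos(dip) = 2.60 / cos(45.6°) = 3.716 m
net slip = dip-slip / sin(rake) = 3.716 / sin(62.5°) = 4.189 m
rate = 4.189 m / 240 years = 0.0175 m/yr = 1.75 cm/yr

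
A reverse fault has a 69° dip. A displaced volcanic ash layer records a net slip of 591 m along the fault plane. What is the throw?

throw = dip-slip × sin(dip) = 591 m × sin(69°) = 552 m

552 m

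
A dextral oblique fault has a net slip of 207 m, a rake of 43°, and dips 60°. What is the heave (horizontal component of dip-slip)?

70.6 m

dip-slip = net slip × sin(rake) = 207 m × sin(43°) = 141.2 m
heave = dip-slip × cos(dip) = 141.2 × cos(60°) = 70.6 m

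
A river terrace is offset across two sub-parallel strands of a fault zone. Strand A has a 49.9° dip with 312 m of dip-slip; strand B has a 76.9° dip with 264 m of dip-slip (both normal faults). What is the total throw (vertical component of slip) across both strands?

496 m

throw_A = 312 × sin(49.9°) = 238.7 m
throw_B = 264 × sin(76.9°) = 257.1 m
total = 238.7 + 257.1 = 496 m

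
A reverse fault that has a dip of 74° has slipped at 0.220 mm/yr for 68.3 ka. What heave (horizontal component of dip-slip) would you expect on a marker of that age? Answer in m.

dip-slip = rate × time = 0.220 mm/yr × 68.3 ka = 15.03 m
heave = dip-slip × cos(dip) = 15.03 × cos(74°) = 4.14 m

4.14 m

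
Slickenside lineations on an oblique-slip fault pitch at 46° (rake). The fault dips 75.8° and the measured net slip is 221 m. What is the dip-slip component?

dip-slip = net slip × sin(rake) = 221 m × sin(46°) = 159 m

159 m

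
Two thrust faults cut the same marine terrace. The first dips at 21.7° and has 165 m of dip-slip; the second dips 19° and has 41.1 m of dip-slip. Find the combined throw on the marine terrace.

74.4 m

throw_A = 165 × sin(21.7°) = 61.01 m
throw_B = 41.1 × sin(19°) = 13.38 m
total = 61.01 + 13.38 = 74.4 m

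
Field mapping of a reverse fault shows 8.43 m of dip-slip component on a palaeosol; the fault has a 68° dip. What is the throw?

7.82 m

throw = dip-slip × sin(dip) = 8.43 m × sin(68°) = 7.82 m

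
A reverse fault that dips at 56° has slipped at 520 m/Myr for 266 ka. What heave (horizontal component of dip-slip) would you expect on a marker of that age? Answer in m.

dip-slip = rate × time = 520 m/Myr × 266 ka = 138.3 m
heave = dip-slip × cos(dip) = 138.3 × cos(56°) = 77.3 m

77.3 m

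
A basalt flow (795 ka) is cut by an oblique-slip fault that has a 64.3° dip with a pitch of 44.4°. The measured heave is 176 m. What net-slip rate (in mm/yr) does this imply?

dip-slip = heave / cos(dip) = 176 / cos(64.3°) = 405.8 m
net slip = dip-slip / sin(rake) = 405.8 / sin(44.4°) = 580.1 m
rate = 580.1 m / 795 ka = 0.000730 m/yr = 0.730 mm/yr

0.730 mm/yr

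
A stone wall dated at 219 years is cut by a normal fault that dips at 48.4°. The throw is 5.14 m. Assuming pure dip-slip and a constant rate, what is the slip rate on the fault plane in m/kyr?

dip-slip = throw / sin(dip) = 5.14 m / sin(48.4°) = 6.874 m
rate = 6.874 m / 219 years = 0.0314 m/yr = 31.4 m/kyr

31.4 m/kyr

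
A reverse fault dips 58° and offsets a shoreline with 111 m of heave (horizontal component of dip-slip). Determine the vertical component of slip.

178 m

throw = heave × tan(dip) = 111 × tan(58°) = 178 m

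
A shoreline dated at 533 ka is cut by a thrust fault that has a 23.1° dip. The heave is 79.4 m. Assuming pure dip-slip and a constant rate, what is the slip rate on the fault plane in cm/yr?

dip-slip = heave / cos(dip) = 79.4 m / cos(23.1°) = 86.32 m
rate = 86.32 m / 533 ka = 0.000162 m/yr = 0.0162 cm/yr

0.0162 cm/yr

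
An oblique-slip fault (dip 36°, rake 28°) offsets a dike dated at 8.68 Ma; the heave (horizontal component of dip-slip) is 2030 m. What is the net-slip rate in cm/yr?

0.0616 cm/yr

dip-slip = heave / cos(dip) = 2030 / cos(36°) = 2509 m
net slip = dip-slip / sin(rake) = 2509 / sin(28°) = 5345 m
rate = 5345 m / 8.68 Ma = 0.000616 m/yr = 0.0616 cm/yr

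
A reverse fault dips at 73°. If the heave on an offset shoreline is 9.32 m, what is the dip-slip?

31.9 m

dip-slip = heave / cos(dip) = 9.32 / cos(73°) = 31.9 m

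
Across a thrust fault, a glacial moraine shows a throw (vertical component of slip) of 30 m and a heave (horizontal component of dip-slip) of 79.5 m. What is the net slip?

net slip = √(throw² + heave²) = √(30² + 79.5²) = 85 m

85 m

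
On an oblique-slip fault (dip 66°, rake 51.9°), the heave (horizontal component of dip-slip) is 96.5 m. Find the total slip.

301 m

dip-slip = heave / cos(dip) = 96.5 / cos(66°) = 237.3 m
net slip = dip-slip / sin(rake) = 237.3 / sin(51.9°) = 301 m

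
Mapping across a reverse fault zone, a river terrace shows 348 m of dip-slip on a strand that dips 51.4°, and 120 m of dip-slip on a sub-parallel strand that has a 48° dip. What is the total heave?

heave_A = 348 × cos(51.4°) = 217.1 m
heave_B = 120 × cos(48°) = 80.30 m
total = 217.1 + 80.30 = 297 m

297 m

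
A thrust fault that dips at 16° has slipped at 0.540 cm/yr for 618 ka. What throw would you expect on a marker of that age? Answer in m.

920 m

dip-slip = rate × time = 0.540 cm/yr × 618 ka = 3337 m
throw = dip-slip × sin(dip) = 3337 × sin(16°) = 920 m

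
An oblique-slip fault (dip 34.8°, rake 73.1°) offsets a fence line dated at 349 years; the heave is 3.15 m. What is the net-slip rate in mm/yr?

11.5 mm/yr

dip-slip = heave / cos(dip) = 3.15 / cos(34.8°) = 3.836 m
net slip = dip-slip / sin(rake) = 3.836 / sin(73.1°) = 4.009 m
rate = 4.009 m / 349 years = 0.0115 m/yr = 11.5 mm/yr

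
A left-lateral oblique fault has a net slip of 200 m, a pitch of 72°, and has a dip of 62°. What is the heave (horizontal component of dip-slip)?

89.3 m

dip-slip = net slip × sin(rake) = 200 m × sin(72°) = 190.2 m
heave = dip-slip × cos(dip) = 190.2 × cos(62°) = 89.3 m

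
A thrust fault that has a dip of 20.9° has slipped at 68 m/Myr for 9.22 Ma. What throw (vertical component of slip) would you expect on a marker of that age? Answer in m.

dip-slip = rate × time = 68 m/Myr × 9.22 Ma = 627 m
throw = dip-slip × sin(dip) = 627 × sin(20.9°) = 224 m

224 m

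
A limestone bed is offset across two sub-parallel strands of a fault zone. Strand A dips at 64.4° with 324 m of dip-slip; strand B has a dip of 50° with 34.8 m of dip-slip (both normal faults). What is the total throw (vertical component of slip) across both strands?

319 m

throw_A = 324 × sin(64.4°) = 292.2 m
throw_B = 34.8 × sin(50°) = 26.66 m
total = 292.2 + 26.66 = 319 m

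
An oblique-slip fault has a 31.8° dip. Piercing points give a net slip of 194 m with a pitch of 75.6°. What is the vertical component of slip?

dip-slip = net slip × sin(rake) = 194 m × sin(75.6°) = 187.9 m
throw = dip-slip × sin(dip) = 187.9 × sin(31.8°) = 99 m

99 m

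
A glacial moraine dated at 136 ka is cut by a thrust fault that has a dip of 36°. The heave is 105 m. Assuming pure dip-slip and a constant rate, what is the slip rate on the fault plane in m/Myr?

dip-slip = heave / cos(dip) = 105 m / cos(36°) = 129.8 m
rate = 129.8 m / 136 ka = 0.000954 m/yr = 954 m/Myr

954 m/Myr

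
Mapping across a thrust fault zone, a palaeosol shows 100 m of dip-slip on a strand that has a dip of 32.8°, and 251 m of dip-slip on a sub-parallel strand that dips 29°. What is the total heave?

heave_A = 100 × cos(32.8°) = 84.06 m
heave_B = 251 × cos(29°) = 219.5 m
total = 84.06 + 219.5 = 304 m

304 m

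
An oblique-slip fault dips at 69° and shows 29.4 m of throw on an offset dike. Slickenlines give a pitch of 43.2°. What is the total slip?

46 m

dip-slip = throw / sin(dip) = 29.4 / sin(69°) = 31.49 m
net slip = dip-slip / sin(rake) = 31.49 / sin(43.2°) = 46 m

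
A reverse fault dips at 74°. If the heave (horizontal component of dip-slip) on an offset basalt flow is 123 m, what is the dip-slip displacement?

dip-slip = heave / cos(dip) = 123 / cos(74°) = 446 m

446 m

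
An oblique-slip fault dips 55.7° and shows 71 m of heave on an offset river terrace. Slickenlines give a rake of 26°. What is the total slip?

dip-slip = heave / cos(dip) = 71 / cos(55.7°) = 126 m
net slip = dip-slip / sin(rake) = 126 / sin(26°) = 287 m

287 m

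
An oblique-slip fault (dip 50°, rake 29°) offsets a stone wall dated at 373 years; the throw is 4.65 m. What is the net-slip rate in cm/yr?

dip-slip = throw / sin(dip) = 4.65 / sin(50°) = 6.070 m
net slip = dip-slip / sin(rake) = 6.070 / sin(29°) = 12.52 m
rate = 12.52 m / 373 years = 0.0336 m/yr = 3.36 cm/yr

3.36 cm/yr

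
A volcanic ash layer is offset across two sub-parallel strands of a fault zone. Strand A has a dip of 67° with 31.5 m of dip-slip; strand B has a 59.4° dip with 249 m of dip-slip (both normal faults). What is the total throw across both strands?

throw_A = 31.5 × sin(67°) = 29 m
throw_B = 249 × sin(59.4°) = 214.3 m
total = 29 + 214.3 = 243 m

243 m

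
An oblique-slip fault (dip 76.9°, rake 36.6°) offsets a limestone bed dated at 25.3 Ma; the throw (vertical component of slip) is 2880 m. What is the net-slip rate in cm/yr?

dip-slip = throw / sin(dip) = 2880 / sin(76.9°) = 2957 m
net slip = dip-slip / sin(rake) = 2957 / sin(36.6°) = 4959 m
rate = 4959 m / 25.3 Ma = 0.000196 m/yr = 0.0196 cm/yr

0.0196 cm/yr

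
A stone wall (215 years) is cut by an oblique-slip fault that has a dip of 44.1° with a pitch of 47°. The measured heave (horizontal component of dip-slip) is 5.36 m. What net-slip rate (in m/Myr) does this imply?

dip-slip = heave / cos(dip) = 5.36 / cos(44.1°) = 7.464 m
net slip = dip-slip / sin(rake) = 7.464 / sin(47°) = 10.21 m
rate = 10.21 m / 215 years = 0.0475 m/yr = 47500 m/Myr

47500 m/Myr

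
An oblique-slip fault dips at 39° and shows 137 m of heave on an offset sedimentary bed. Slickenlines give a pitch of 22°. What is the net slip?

dip-slip = heave / cos(dip) = 137 / cos(39°) = 176.3 m
net slip = dip-slip / sin(rake) = 176.3 / sin(22°) = 471 m

471 m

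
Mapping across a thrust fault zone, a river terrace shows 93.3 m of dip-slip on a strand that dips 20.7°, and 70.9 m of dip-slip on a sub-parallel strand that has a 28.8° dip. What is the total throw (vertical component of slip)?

67.1 m

throw_A = 93.3 × sin(20.7°) = 32.98 m
throw_B = 70.9 × sin(28.8°) = 34.16 m
total = 32.98 + 34.16 = 67.1 m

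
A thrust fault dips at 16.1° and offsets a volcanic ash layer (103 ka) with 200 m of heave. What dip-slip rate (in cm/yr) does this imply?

dip-slip = heave / cos(dip) = 200 m / cos(16.1°) = 208.2 m
rate = 208.2 m / 103 ka = 0.00202 m/yr = 0.202 cm/yr

0.202 cm/yr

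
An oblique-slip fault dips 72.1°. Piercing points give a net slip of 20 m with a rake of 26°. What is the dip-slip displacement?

8.77 m

dip-slip = net slip × sin(rake) = 20 m × sin(26°) = 8.77 m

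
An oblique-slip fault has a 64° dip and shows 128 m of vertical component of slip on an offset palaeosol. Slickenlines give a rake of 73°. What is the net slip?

dip-slip = throw / sin(dip) = 128 / sin(64°) = 142.4 m
net slip = dip-slip / sin(rake) = 142.4 / sin(73°) = 149 m

149 m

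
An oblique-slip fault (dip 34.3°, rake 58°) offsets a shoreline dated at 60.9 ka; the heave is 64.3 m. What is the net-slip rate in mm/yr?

dip-slip = heave / cos(dip) = 64.3 / cos(34.3°) = 77.84 m
net slip = dip-slip / sin(rake) = 77.84 / sin(58°) = 91.78 m
rate = 91.78 m / 60.9 ka = 0.00151 m/yr = 1.51 mm/yr

1.51 mm/yr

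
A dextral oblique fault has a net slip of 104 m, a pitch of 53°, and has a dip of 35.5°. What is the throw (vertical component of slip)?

48.2 m

dip-slip = net slip × sin(rake) = 104 m × sin(53°) = 83.06 m
throw = dip-slip × sin(dip) = 83.06 × sin(35.5°) = 48.2 m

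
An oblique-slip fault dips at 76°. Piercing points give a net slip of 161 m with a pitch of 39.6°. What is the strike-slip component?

124 m

strike-slip = net slip × cos(rake) = 161 m × cos(39.6°) = 124 m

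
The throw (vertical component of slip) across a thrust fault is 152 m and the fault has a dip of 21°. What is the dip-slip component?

424 m

dip-slip = throw / sin(dip) = 152 / sin(21°) = 424 m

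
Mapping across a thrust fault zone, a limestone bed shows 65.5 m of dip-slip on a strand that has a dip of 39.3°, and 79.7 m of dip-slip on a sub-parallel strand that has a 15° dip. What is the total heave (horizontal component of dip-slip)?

128 m

heave_A = 65.5 × cos(39.3°) = 50.69 m
heave_B = 79.7 × cos(15°) = 76.98 m
total = 50.69 + 76.98 = 128 m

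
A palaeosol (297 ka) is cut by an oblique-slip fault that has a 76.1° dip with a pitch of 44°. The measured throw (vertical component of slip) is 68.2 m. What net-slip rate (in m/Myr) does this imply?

341 m/Myr

dip-slip = throw / sin(dip) = 68.2 / sin(76.1°) = 70.26 m
net slip = dip-slip / sin(rake) = 70.26 / sin(44°) = 101.1 m
rate = 101.1 m / 297 ka = 0.000341 m/yr = 341 m/Myr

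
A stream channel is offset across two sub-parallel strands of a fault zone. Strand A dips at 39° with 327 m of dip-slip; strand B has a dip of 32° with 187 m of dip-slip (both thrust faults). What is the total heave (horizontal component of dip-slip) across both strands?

heave_A = 327 × cos(39°) = 254.1 m
heave_B = 187 × cos(32°) = 158.6 m
total = 254.1 + 158.6 = 413 m

413 m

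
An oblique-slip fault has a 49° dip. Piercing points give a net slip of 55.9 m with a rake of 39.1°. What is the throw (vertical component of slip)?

dip-slip = net slip × sin(rake) = 55.9 m × sin(39.1°) = 35.25 m
throw = dip-slip × sin(dip) = 35.25 × sin(49°) = 26.6 m

26.6 m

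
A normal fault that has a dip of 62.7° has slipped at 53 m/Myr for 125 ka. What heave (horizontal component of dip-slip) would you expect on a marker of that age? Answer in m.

dip-slip = rate × time = 53 m/Myr × 125 ka = 6.625 m
heave = dip-slip × cos(dip) = 6.625 × cos(62.7°) = 3.04 m

3.04 m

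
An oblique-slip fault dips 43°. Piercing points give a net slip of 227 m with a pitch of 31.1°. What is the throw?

dip-slip = net slip × sin(rake) = 227 m × sin(31.1°) = 117.3 m
throw = dip-slip × sin(dip) = 117.3 × sin(43°) = 80 m

80 m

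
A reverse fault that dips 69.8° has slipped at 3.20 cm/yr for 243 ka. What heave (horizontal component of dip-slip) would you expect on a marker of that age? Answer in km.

2.69 km

dip-slip = rate × time = 3.20 cm/yr × 243 ka = 7776 m
heave = dip-slip × cos(dip) = 7776 × cos(69.8°) = 2690 m = 2.69 km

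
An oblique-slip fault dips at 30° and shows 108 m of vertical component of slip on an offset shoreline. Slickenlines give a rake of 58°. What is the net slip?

dip-slip = throw / sin(dip) = 108 / sin(30°) = 216 m
net slip = dip-slip / sin(rake) = 216 / sin(58°) = 255 m

255 m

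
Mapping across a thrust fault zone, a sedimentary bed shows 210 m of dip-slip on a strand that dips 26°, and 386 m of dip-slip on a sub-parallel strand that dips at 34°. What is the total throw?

throw_A = 210 × sin(26°) = 92.06 m
throw_B = 386 × sin(34°) = 215.8 m
total = 92.06 + 215.8 = 308 m

308 m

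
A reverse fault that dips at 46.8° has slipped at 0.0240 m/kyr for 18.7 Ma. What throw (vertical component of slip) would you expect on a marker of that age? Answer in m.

dip-slip = rate × time = 0.0240 m/kyr × 18.7 Ma = 448.8 m
throw = dip-slip × sin(dip) = 448.8 × sin(46.8°) = 327 m

327 m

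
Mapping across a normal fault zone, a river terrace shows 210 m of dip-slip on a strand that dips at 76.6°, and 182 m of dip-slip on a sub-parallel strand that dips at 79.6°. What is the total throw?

throw_A = 210 × sin(76.6°) = 204.3 m
throw_B = 182 × sin(79.6°) = 179 m
total = 204.3 + 179 = 383 m

383 m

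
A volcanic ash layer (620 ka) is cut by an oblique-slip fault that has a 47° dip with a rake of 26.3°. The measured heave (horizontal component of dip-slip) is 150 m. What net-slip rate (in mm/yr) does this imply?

0.801 mm/yr

dip-slip = heave / cos(dip) = 150 / cos(47°) = 219.9 m
net slip = dip-slip / sin(rake) = 219.9 / sin(26.3°) = 496.4 m
rate = 496.4 m / 620 ka = 0.000801 m/yr = 0.801 mm/yr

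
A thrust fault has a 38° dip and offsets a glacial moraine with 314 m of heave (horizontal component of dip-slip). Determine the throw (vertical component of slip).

throw = heave × tan(dip) = 314 × tan(38°) = 245 m

245 m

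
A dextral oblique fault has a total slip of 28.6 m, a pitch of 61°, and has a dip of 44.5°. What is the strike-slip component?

13.9 m

strike-slip = net slip × cos(rake) = 28.6 m × cos(61°) = 13.9 m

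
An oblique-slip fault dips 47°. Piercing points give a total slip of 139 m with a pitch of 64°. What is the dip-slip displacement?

dip-slip = net slip × sin(rake) = 139 m × sin(64°) = 125 m

125 m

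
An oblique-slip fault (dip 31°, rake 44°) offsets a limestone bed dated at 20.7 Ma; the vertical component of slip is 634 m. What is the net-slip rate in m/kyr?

dip-slip = throw / sin(dip) = 634 / sin(31°) = 1231 m
net slip = dip-slip / sin(rake) = 1231 / sin(44°) = 1772 m
rate = 1772 m / 20.7 Ma = 0.0000856 m/yr = 0.0856 m/kyr

0.0856 m/kyr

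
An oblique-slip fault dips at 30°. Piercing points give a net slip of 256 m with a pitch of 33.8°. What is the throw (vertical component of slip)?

dip-slip = net slip × sin(rake) = 256 m × sin(33.8°) = 142.4 m
throw = dip-slip × sin(dip) = 142.4 × sin(30°) = 71.2 m

71.2 m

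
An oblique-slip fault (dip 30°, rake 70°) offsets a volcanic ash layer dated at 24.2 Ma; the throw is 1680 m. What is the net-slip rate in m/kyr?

0.148 m/kyr

dip-slip = throw / sin(dip) = 1680 / sin(30°) = 3360 m
net slip = dip-slip / sin(rake) = 3360 / sin(70°) = 3576 m
rate = 3576 m / 24.2 Ma = 0.000148 m/yr = 0.148 m/kyr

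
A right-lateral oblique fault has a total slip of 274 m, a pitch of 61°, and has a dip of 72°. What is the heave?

74.1 m

dip-slip = net slip × sin(rake) = 274 m × sin(61°) = 239.6 m
heave = dip-slip × cos(dip) = 239.6 × cos(72°) = 74.1 m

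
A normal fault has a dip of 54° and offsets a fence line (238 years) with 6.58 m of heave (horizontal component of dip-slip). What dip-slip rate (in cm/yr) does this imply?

dip-slip = heave / cos(dip) = 6.58 m / cos(54°) = 11.19 m
rate = 11.19 m / 238 years = 0.0470 m/yr = 4.70 cm/yr

4.70 cm/yr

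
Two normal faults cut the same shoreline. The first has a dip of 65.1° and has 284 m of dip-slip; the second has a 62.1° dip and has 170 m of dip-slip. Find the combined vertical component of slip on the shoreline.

408 m

throw_A = 284 × sin(65.1°) = 257.6 m
throw_B = 170 × sin(62.1°) = 150.2 m
total = 257.6 + 150.2 = 408 m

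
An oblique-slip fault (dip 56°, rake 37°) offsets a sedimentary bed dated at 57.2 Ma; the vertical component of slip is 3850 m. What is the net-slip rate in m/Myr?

135 m/Myr

dip-slip = throw / sin(dip) = 3850 / sin(56°) = 4644 m
net slip = dip-slip / sin(rake) = 4644 / sin(37°) = 7717 m
rate = 7717 m / 57.2 Ma = 0.000135 m/yr = 135 m/Myr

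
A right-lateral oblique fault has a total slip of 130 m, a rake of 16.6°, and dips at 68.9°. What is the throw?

34.6 m

dip-slip = net slip × sin(rake) = 130 m × sin(16.6°) = 37.14 m
throw = dip-slip × sin(dip) = 37.14 × sin(68.9°) = 34.6 m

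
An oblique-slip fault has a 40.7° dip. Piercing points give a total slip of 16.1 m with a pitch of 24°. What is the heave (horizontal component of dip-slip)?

4.96 m

dip-slip = net slip × sin(rake) = 16.1 m × sin(24°) = 6.548 m
heave = dip-slip × cos(dip) = 6.548 × cos(40.7°) = 4.96 m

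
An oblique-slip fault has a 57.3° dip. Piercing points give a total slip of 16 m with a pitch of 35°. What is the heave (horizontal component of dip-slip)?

dip-slip = net slip × sin(rake) = 16 m × sin(35°) = 9.177 m
heave = dip-slip × cos(dip) = 9.177 × cos(57.3°) = 4.96 m

4.96 m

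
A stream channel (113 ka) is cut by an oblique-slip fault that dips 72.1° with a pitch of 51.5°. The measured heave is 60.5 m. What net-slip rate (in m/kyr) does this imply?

2.23 m/kyr

dip-slip = heave / cos(dip) = 60.5 / cos(72.1°) = 196.8 m
net slip = dip-slip / sin(rake) = 196.8 / sin(51.5°) = 251.5 m
rate = 251.5 m / 113 ka = 0.00223 m/yr = 2.23 m/kyr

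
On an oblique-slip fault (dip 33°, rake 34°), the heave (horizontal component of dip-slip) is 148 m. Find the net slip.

316 m

dip-slip = heave / cos(dip) = 148 / cos(33°) = 176.5 m
net slip = dip-slip / sin(rake) = 176.5 / sin(34°) = 316 m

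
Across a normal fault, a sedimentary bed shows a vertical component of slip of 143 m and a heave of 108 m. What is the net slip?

179 m

net slip = √(throw² + heave²) = √(143² + 108²) = 179 m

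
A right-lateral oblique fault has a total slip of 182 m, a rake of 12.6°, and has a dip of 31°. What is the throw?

20.4 m

dip-slip = net slip × sin(rake) = 182 m × sin(12.6°) = 39.70 m
throw = dip-slip × sin(dip) = 39.70 × sin(31°) = 20.4 m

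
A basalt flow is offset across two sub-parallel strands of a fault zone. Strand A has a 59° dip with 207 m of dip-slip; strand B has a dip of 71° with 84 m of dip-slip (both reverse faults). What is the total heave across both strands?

134 m

heave_A = 207 × cos(59°) = 106.6 m
heave_B = 84 × cos(71°) = 27.35 m
total = 106.6 + 27.35 = 134 m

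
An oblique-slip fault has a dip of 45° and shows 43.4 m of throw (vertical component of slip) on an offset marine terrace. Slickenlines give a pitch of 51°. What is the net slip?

dip-slip = throw / sin(dip) = 43.4 / sin(45°) = 61.38 m
net slip = dip-slip / sin(rake) = 61.38 / sin(51°) = 79 m

79 m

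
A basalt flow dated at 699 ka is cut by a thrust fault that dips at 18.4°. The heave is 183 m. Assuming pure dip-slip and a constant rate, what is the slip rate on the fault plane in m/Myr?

dip-slip = heave / cos(dip) = 183 m / cos(18.4°) = 192.9 m
rate = 192.9 m / 699 ka = 0.000276 m/yr = 276 m/Myr

276 m/Myr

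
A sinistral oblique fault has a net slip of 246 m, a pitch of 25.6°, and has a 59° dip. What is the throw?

dip-slip = net slip × sin(rake) = 246 m × sin(25.6°) = 106.3 m
throw = dip-slip × sin(dip) = 106.3 × sin(59°) = 91.1 m

91.1 m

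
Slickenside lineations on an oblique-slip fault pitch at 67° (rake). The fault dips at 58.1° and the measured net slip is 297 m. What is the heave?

dip-slip = net slip × sin(rake) = 297 m × sin(67°) = 273.4 m
heave = dip-slip × cos(dip) = 273.4 × cos(58.1°) = 144 m

144 m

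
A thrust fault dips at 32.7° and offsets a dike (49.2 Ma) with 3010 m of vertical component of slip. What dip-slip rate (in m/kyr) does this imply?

dip-slip = throw / sin(dip) = 3010 m / sin(32.7°) = 5572 m
rate = 5572 m / 49.2 Ma = 0.000113 m/yr = 0.113 m/kyr

0.113 m/kyr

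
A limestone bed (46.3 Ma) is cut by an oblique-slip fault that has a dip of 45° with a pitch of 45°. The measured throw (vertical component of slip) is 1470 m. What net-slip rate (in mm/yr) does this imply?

0.0635 mm/yr

dip-slip = throw / sin(dip) = 1470 / sin(45°) = 2079 m
net slip = dip-slip / sin(rake) = 2079 / sin(45°) = 2940 m
rate = 2940 m / 46.3 Ma = 0.0000635 m/yr = 0.0635 mm/yr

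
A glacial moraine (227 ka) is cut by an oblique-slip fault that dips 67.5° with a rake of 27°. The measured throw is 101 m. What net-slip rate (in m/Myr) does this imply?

1060 m/Myr

dip-slip = throw / sin(dip) = 101 / sin(67.5°) = 109.3 m
net slip = dip-slip / sin(rake) = 109.3 / sin(27°) = 240.8 m
rate = 240.8 m / 227 ka = 0.00106 m/yr = 1060 m/Myr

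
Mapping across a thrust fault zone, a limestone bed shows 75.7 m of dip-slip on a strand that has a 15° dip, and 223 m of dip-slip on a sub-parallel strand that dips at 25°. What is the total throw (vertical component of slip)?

throw_A = 75.7 × sin(15°) = 19.59 m
throw_B = 223 × sin(25°) = 94.24 m
total = 19.59 + 94.24 = 114 m

114 m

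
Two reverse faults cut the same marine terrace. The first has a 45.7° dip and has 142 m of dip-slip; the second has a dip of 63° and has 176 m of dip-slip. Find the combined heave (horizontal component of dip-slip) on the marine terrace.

heave_A = 142 × cos(45.7°) = 99.17 m
heave_B = 176 × cos(63°) = 79.90 m
total = 99.17 + 79.90 = 179 m

179 m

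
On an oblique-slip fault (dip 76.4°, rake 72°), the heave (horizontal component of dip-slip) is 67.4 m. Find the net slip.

301 m

dip-slip = heave / cos(dip) = 67.4 / cos(76.4°) = 286.6 m
net slip = dip-slip / sin(rake) = 286.6 / sin(72°) = 301 m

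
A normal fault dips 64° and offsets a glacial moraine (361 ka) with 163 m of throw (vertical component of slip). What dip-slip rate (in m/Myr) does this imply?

502 m/Myr

dip-slip = throw / sin(dip) = 163 m / sin(64°) = 181.4 m
rate = 181.4 m / 361 ka = 0.000502 m/yr = 502 m/Myr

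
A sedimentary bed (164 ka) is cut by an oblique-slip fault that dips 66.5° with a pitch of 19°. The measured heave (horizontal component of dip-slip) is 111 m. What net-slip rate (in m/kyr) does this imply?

5.21 m/kyr

dip-slip = heave / cos(dip) = 111 / cos(66.5°) = 278.4 m
net slip = dip-slip / sin(rake) = 278.4 / sin(19°) = 855 m
rate = 855 m / 164 ka = 0.00521 m/yr = 5.21 m/kyr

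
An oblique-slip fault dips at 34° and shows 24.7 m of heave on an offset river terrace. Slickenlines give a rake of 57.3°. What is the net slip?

35.4 m

dip-slip = heave / cos(dip) = 24.7 / cos(34°) = 29.79 m
net slip = dip-slip / sin(rake) = 29.79 / sin(57.3°) = 35.4 m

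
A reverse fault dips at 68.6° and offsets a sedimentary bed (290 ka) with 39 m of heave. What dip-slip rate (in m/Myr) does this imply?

369 m/Myr

dip-slip = heave / cos(dip) = 39 m / cos(68.6°) = 106.9 m
rate = 106.9 m / 290 ka = 0.000369 m/yr = 369 m/Myr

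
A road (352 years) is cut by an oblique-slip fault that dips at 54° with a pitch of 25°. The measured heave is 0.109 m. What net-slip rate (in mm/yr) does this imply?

dip-slip = heave / cos(dip) = 0.109 / cos(54°) = 0.1854 m
net slip = dip-slip / sin(rake) = 0.1854 / sin(25°) = 0.4388 m
rate = 0.4388 m / 352 years = 0.00125 m/yr = 1.25 mm/yr

1.25 mm/yr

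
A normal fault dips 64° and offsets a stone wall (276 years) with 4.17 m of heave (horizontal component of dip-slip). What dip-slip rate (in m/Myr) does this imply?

dip-slip = heave / cos(dip) = 4.17 m / cos(64°) = 9.512 m
rate = 9.512 m / 276 years = 0.0345 m/yr = 34500 m/Myr

34500 m/Myr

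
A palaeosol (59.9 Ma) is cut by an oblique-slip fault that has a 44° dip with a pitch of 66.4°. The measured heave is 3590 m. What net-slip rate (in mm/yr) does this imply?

dip-slip = heave / cos(dip) = 3590 / cos(44°) = 4991 m
net slip = dip-slip / sin(rake) = 4991 / sin(66.4°) = 5446 m
rate = 5446 m / 59.9 Ma = 0.0000909 m/yr = 0.0909 mm/yr

0.0909 mm/yr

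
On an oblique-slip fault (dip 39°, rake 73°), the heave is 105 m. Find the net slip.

dip-slip = heave / cos(dip) = 105 / cos(39°) = 135.1 m
net slip = dip-slip / sin(rake) = 135.1 / sin(73°) = 141 m

141 m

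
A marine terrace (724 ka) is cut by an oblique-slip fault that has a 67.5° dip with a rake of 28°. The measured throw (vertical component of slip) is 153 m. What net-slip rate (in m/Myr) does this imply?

487 m/Myr

dip-slip = throw / sin(dip) = 153 / sin(67.5°) = 165.6 m
net slip = dip-slip / sin(rake) = 165.6 / sin(28°) = 352.7 m
rate = 352.7 m / 724 ka = 0.000487 m/yr = 487 m/Myr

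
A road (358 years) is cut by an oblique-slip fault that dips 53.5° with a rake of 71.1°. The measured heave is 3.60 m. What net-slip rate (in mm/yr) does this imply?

dip-slip = heave / cos(dip) = 3.60 / cos(53.5°) = 6.052 m
net slip = dip-slip / sin(rake) = 6.052 / sin(71.1°) = 6.397 m
rate = 6.397 m / 358 years = 0.0179 m/yr = 17.9 mm/yr

17.9 mm/yr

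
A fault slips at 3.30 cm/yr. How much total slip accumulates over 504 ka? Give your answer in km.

slip = rate × time = 3.30 cm/yr × 504 ka = 16600 m = 16.6 km

16.6 km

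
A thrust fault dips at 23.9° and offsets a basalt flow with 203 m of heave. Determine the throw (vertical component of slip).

throw = heave × tan(dip) = 203 × tan(23.9°) = 90 m

90 m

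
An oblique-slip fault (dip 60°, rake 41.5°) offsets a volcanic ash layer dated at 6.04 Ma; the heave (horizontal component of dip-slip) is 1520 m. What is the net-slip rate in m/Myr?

760 m/Myr

dip-slip = heave / cos(dip) = 1520 / cos(60°) = 3040 m
net slip = dip-slip / sin(rake) = 3040 / sin(41.5°) = 4588 m
rate = 4588 m / 6.04 Ma = 0.000760 m/yr = 760 m/Myr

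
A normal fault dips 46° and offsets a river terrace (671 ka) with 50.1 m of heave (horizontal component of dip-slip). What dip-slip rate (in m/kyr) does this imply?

dip-slip = heave / cos(dip) = 50.1 m / cos(46°) = 72.12 m
rate = 72.12 m / 671 ka = 0.000107 m/yr = 0.107 m/kyr

0.107 m/kyr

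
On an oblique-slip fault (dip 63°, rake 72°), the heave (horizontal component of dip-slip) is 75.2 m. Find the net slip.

174 m

dip-slip = heave / cos(dip) = 75.2 / cos(63°) = 165.6 m
net slip = dip-slip / sin(rake) = 165.6 / sin(72°) = 174 m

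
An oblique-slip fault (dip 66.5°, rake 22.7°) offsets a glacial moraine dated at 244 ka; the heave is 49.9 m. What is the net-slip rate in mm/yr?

1.33 mm/yr

dip-slip = heave / cos(dip) = 49.9 / cos(66.5°) = 125.1 m
net slip = dip-slip / sin(rake) = 125.1 / sin(22.7°) = 324.3 m
rate = 324.3 m / 244 ka = 0.00133 m/yr = 1.33 mm/yr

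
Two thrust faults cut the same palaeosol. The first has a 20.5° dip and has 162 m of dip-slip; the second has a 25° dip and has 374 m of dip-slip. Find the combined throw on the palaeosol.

throw_A = 162 × sin(20.5°) = 56.73 m
throw_B = 374 × sin(25°) = 158.1 m
total = 56.73 + 158.1 = 215 m

215 m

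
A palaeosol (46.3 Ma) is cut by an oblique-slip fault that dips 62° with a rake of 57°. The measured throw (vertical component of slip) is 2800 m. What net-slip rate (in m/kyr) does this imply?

dip-slip = throw / sin(dip) = 2800 / sin(62°) = 3171 m
net slip = dip-slip / sin(rake) = 3171 / sin(57°) = 3781 m
rate = 3781 m / 46.3 Ma = 0.0000817 m/yr = 0.0817 m/kyr

0.0817 m/kyr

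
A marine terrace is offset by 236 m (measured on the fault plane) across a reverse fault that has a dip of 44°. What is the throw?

164 m

throw = dip-slip × sin(dip) = 236 m × sin(44°) = 164 m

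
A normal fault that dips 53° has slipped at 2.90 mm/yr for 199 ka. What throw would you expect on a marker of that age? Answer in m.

dip-slip = rate × time = 2.90 mm/yr × 199 ka = 577.1 m
throw = dip-slip × sin(dip) = 577.1 × sin(53°) = 461 m

461 m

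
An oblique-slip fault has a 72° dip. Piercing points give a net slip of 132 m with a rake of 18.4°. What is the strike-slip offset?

125 m

strike-slip = net slip × cos(rake) = 132 m × cos(18.4°) = 125 m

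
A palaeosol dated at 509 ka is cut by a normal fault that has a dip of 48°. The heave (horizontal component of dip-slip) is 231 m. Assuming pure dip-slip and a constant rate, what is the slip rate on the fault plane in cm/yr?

0.0678 cm/yr

dip-slip = heave / cos(dip) = 231 m / cos(48°) = 345.2 m
rate = 345.2 m / 509 ka = 0.000678 m/yr = 0.0678 cm/yr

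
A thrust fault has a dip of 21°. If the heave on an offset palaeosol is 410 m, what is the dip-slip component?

439 m

dip-slip = heave / cos(dip) = 410 / cos(21°) = 439 m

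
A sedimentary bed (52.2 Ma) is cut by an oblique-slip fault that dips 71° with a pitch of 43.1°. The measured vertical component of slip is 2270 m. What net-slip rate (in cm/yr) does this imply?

dip-slip = throw / sin(dip) = 2270 / sin(71°) = 2401 m
net slip = dip-slip / sin(rake) = 2401 / sin(43.1°) = 3514 m
rate = 3514 m / 52.2 Ma = 0.0000673 m/yr = 0.00673 cm/yr

0.00673 cm/yr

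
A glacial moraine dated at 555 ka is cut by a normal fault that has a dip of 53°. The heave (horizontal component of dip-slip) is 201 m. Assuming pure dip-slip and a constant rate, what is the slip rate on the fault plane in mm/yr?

0.602 mm/yr

dip-slip = heave / cos(dip) = 201 m / cos(53°) = 334 m
rate = 334 m / 555 ka = 0.000602 m/yr = 0.602 mm/yr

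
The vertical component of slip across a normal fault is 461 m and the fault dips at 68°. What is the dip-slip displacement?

497 m

dip-slip = throw / sin(dip) = 461 / sin(68°) = 497 m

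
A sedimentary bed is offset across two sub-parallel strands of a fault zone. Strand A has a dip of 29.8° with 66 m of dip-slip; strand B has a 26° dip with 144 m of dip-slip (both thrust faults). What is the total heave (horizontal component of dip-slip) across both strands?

heave_A = 66 × cos(29.8°) = 57.27 m
heave_B = 144 × cos(26°) = 129.4 m
total = 57.27 + 129.4 = 187 m

187 m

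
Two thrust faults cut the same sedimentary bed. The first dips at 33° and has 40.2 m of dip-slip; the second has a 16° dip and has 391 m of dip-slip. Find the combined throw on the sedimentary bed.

130 m

throw_A = 40.2 × sin(33°) = 21.89 m
throw_B = 391 × sin(16°) = 107.8 m
total = 21.89 + 107.8 = 130 m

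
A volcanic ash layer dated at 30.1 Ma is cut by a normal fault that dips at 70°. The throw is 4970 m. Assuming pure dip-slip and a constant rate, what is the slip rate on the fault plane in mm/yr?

0.176 mm/yr

dip-slip = throw / sin(dip) = 4970 m / sin(70°) = 5289 m
rate = 5289 m / 30.1 Ma = 0.000176 m/yr = 0.176 mm/yr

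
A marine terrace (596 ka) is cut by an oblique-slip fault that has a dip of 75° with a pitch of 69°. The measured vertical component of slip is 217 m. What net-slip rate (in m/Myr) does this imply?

dip-slip = throw / sin(dip) = 217 / sin(75°) = 224.7 m
net slip = dip-slip / sin(rake) = 224.7 / sin(69°) = 240.6 m
rate = 240.6 m / 596 ka = 0.000404 m/yr = 404 m/Myr

404 m/Myr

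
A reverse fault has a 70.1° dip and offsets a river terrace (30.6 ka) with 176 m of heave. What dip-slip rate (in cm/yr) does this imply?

1.69 cm/yr

dip-slip = heave / cos(dip) = 176 m / cos(70.1°) = 517.1 m
rate = 517.1 m / 30.6 ka = 0.0169 m/yr = 1.69 cm/yr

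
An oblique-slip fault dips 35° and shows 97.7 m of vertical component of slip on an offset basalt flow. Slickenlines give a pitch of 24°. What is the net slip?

419 m

dip-slip = throw / sin(dip) = 97.7 / sin(35°) = 170.3 m
net slip = dip-slip / sin(rake) = 170.3 / sin(24°) = 419 m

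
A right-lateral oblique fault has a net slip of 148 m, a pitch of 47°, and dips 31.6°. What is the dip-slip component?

dip-slip = net slip × sin(rake) = 148 m × sin(47°) = 108 m

108 m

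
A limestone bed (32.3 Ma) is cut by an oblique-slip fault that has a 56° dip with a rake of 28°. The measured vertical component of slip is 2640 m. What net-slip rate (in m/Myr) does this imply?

dip-slip = throw / sin(dip) = 2640 / sin(56°) = 3184 m
net slip = dip-slip / sin(rake) = 3184 / sin(28°) = 6783 m
rate = 6783 m / 32.3 Ma = 0.000210 m/yr = 210 m/Myr

210 m/Myr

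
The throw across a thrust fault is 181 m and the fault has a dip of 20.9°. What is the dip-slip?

dip-slip = throw / sin(dip) = 181 / sin(20.9°) = 507 m

507 m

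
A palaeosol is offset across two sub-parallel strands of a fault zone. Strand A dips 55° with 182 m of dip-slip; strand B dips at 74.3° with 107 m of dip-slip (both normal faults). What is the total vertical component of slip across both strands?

throw_A = 182 × sin(55°) = 149.1 m
throw_B = 107 × sin(74.3°) = 103 m
total = 149.1 + 103 = 252 m

252 m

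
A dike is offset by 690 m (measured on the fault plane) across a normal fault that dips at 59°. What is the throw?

591 m

throw = dip-slip × sin(dip) = 690 m × sin(59°) = 591 m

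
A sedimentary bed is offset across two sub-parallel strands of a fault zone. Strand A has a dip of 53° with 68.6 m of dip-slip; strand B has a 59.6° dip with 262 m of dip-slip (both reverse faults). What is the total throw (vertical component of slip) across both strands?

throw_A = 68.6 × sin(53°) = 54.79 m
throw_B = 262 × sin(59.6°) = 226 m
total = 54.79 + 226 = 281 m

281 m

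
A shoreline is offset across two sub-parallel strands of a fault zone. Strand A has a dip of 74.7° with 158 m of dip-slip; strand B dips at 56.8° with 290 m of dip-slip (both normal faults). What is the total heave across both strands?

200 m

heave_A = 158 × cos(74.7°) = 41.69 m
heave_B = 290 × cos(56.8°) = 158.8 m
total = 41.69 + 158.8 = 200 m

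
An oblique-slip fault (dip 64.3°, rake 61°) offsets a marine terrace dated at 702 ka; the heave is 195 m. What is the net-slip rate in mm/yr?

dip-slip = heave / cos(dip) = 195 / cos(64.3°) = 449.7 m
net slip = dip-slip / sin(rake) = 449.7 / sin(61°) = 514.1 m
rate = 514.1 m / 702 ka = 0.000732 m/yr = 0.732 mm/yr

0.732 mm/yr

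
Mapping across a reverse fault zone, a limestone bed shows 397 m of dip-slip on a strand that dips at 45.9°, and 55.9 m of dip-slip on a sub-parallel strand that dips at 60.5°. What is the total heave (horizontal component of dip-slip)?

304 m

heave_A = 397 × cos(45.9°) = 276.3 m
heave_B = 55.9 × cos(60.5°) = 27.53 m
total = 276.3 + 27.53 = 304 m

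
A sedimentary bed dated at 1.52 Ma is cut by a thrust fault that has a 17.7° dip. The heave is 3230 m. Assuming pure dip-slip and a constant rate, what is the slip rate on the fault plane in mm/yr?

dip-slip = heave / cos(dip) = 3230 m / cos(17.7°) = 3391 m
rate = 3391 m / 1.52 Ma = 0.00223 m/yr = 2.23 mm/yr

2.23 mm/yr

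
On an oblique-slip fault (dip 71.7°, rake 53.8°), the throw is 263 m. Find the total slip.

343 m

dip-slip = throw / sin(dip) = 263 / sin(71.7°) = 277 m
net slip = dip-slip / sin(rake) = 277 / sin(53.8°) = 343 m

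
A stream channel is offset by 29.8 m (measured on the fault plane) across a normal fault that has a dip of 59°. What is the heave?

15.3 m

heave = dip-slip × cos(dip) = 29.8 m × cos(59°) = 15.3 m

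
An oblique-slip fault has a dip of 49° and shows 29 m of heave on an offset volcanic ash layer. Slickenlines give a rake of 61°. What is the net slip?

50.5 m

dip-slip = heave / cos(dip) = 29 / cos(49°) = 44.20 m
net slip = dip-slip / sin(rake) = 44.20 / sin(61°) = 50.5 m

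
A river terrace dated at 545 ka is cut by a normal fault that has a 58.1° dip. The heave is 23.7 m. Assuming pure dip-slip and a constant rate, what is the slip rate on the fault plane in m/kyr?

dip-slip = heave / cos(dip) = 23.7 m / cos(58.1°) = 44.85 m
rate = 44.85 m / 545 ka = 0.0000823 m/yr = 0.0823 m/kyr

0.0823 m/kyr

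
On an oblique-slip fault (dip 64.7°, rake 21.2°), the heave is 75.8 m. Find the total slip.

dip-slip = heave / cos(dip) = 75.8 / cos(64.7°) = 177.4 m
net slip = dip-slip / sin(rake) = 177.4 / sin(21.2°) = 490 m

490 m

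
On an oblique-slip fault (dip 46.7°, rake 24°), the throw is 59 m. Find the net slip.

199 m

dip-slip = throw / sin(dip) = 59 / sin(46.7°) = 81.07 m
net slip = dip-slip / sin(rake) = 81.07 / sin(24°) = 199 m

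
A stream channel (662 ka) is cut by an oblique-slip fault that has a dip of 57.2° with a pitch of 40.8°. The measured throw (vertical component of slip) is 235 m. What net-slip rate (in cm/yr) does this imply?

0.0646 cm/yr

dip-slip = throw / sin(dip) = 235 / sin(57.2°) = 279.6 m
net slip = dip-slip / sin(rake) = 279.6 / sin(40.8°) = 427.9 m
rate = 427.9 m / 662 ka = 0.000646 m/yr = 0.0646 cm/yr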